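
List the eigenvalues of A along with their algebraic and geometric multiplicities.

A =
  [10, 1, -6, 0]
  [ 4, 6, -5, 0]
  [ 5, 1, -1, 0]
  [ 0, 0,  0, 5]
λ = 5: alg = 4, geom = 2

Step 1 — factor the characteristic polynomial to read off the algebraic multiplicities:
  χ_A(x) = (x - 5)^4

Step 2 — compute geometric multiplicities via the rank-nullity identity g(λ) = n − rank(A − λI):
  rank(A − (5)·I) = 2, so dim ker(A − (5)·I) = n − 2 = 2

Summary:
  λ = 5: algebraic multiplicity = 4, geometric multiplicity = 2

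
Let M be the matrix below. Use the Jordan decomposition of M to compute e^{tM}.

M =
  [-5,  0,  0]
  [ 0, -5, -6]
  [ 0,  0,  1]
e^{tM} =
  [exp(-5*t), 0, 0]
  [0, exp(-5*t), -exp(t) + exp(-5*t)]
  [0, 0, exp(t)]

Strategy: write M = P · J · P⁻¹ where J is a Jordan canonical form, so e^{tM} = P · e^{tJ} · P⁻¹, and e^{tJ} can be computed block-by-block.

M has Jordan form
J =
  [-5,  0, 0]
  [ 0, -5, 0]
  [ 0,  0, 1]
(up to reordering of blocks).

Per-block formulas:
  For a 1×1 block at λ = -5: exp(t · [-5]) = [e^(-5t)].
  For a 1×1 block at λ = 1: exp(t · [1]) = [e^(1t)].

After assembling e^{tJ} and conjugating by P, we get:

e^{tM} =
  [exp(-5*t), 0, 0]
  [0, exp(-5*t), -exp(t) + exp(-5*t)]
  [0, 0, exp(t)]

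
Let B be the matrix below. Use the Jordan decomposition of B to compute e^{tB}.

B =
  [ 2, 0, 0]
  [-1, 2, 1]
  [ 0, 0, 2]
e^{tB} =
  [exp(2*t), 0, 0]
  [-t*exp(2*t), exp(2*t), t*exp(2*t)]
  [0, 0, exp(2*t)]

Strategy: write B = P · J · P⁻¹ where J is a Jordan canonical form, so e^{tB} = P · e^{tJ} · P⁻¹, and e^{tJ} can be computed block-by-block.

B has Jordan form
J =
  [2, 1, 0]
  [0, 2, 0]
  [0, 0, 2]
(up to reordering of blocks).

Per-block formulas:
  For a 1×1 block at λ = 2: exp(t · [2]) = [e^(2t)].
  For a 2×2 Jordan block J_2(2): exp(t · J_2(2)) = e^(2t)·(I + t·N), where N is the 2×2 nilpotent shift.

After assembling e^{tJ} and conjugating by P, we get:

e^{tB} =
  [exp(2*t), 0, 0]
  [-t*exp(2*t), exp(2*t), t*exp(2*t)]
  [0, 0, exp(2*t)]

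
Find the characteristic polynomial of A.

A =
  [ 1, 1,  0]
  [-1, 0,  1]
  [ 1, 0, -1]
x^3

Expanding det(x·I − A) (e.g. by cofactor expansion or by noting that A is similar to its Jordan form J, which has the same characteristic polynomial as A) gives
  χ_A(x) = x^3
which factors as x^3. The eigenvalues (with algebraic multiplicities) are λ = 0 with multiplicity 3.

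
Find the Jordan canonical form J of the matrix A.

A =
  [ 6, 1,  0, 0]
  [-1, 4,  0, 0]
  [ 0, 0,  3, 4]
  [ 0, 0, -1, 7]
J_2(5) ⊕ J_2(5)

The characteristic polynomial is
  det(x·I − A) = x^4 - 20*x^3 + 150*x^2 - 500*x + 625 = (x - 5)^4

Eigenvalues and multiplicities (the geometric multiplicity of λ is n − rank(A − λI), which equals the number of Jordan blocks for λ):
  λ = 5: algebraic multiplicity = 4, geometric multiplicity = 2

Determining the block sizes for each eigenvalue:
  λ = 5: with am = 4 and gm = 2, the partition is not yet determined (e.g. several partitions of 4 into 2 parts exist). Let N = A − (5)·I. Computing rank(N^1) = 2, rank(N^2) = 0; the number of blocks of size ≥ j is rank(N^{j−1}) − rank(N^j), giving [2, 2]. So we have 2 block(s) of size 2 → block sizes [2, 2]

Assembling the blocks gives a Jordan form
J =
  [5, 1, 0, 0]
  [0, 5, 0, 0]
  [0, 0, 5, 1]
  [0, 0, 0, 5]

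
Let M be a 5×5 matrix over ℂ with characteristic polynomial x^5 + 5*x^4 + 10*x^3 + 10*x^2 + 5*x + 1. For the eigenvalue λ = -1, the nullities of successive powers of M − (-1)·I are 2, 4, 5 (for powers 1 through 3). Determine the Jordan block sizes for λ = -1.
Block sizes for λ = -1: [3, 2]

From the dimensions of kernels of powers, the number of Jordan blocks of size at least j is d_j − d_{j−1} where d_j = dim ker(N^j) (with d_0 = 0). Computing the differences gives [2, 2, 1].
The number of blocks of size exactly k is (#blocks of size ≥ k) − (#blocks of size ≥ k + 1), so the partition is: 1 block(s) of size 2, 1 block(s) of size 3.
In nonincreasing order the block sizes are [3, 2].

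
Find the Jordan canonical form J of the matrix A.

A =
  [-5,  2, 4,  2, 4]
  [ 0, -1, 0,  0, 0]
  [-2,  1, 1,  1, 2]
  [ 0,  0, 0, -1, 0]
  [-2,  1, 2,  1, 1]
J_2(-1) ⊕ J_1(-1) ⊕ J_1(-1) ⊕ J_1(-1)

The characteristic polynomial is
  det(x·I − A) = x^5 + 5*x^4 + 10*x^3 + 10*x^2 + 5*x + 1 = (x + 1)^5

Eigenvalues and multiplicities (the geometric multiplicity of λ is n − rank(A − λI), which equals the number of Jordan blocks for λ):
  λ = -1: algebraic multiplicity = 5, geometric multiplicity = 4

Determining the block sizes for each eigenvalue:
  λ = -1: 4 blocks summing to 5 forces exactly one block of size 2 and the rest size 1 → block sizes [2, 1, 1, 1]

Assembling the blocks gives a Jordan form
J =
  [-1,  1,  0,  0,  0]
  [ 0, -1,  0,  0,  0]
  [ 0,  0, -1,  0,  0]
  [ 0,  0,  0, -1,  0]
  [ 0,  0,  0,  0, -1]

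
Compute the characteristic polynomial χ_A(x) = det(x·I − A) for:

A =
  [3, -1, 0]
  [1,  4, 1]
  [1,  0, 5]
x^3 - 12*x^2 + 48*x - 64

Expanding det(x·I − A) (e.g. by cofactor expansion or by noting that A is similar to its Jordan form J, which has the same characteristic polynomial as A) gives
  χ_A(x) = x^3 - 12*x^2 + 48*x - 64
which factors as (x - 4)^3. The eigenvalues (with algebraic multiplicities) are λ = 4 with multiplicity 3.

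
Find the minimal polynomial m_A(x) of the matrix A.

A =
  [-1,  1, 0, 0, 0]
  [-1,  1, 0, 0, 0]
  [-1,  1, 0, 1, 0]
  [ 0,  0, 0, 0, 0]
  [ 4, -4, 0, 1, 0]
x^2

The characteristic polynomial is χ_A(x) = x^5, so the eigenvalues are known. The minimal polynomial is
  m_A(x) = Π_λ (x − λ)^{k_λ}
where k_λ is the size of the *largest* Jordan block for λ (equivalently, the smallest k with (A − λI)^k v = 0 for every generalised eigenvector v of λ).

  λ = 0: largest Jordan block has size 2, contributing (x − 0)^2

So m_A(x) = x^2 = x^2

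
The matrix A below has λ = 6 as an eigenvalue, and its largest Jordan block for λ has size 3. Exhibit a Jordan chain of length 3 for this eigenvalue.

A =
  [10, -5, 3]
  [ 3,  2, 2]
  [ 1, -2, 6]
A Jordan chain for λ = 6 of length 3:
v_1 = (4, 2, -2)ᵀ
v_2 = (4, 3, 1)ᵀ
v_3 = (1, 0, 0)ᵀ

Let N = A − (6)·I. We want v_3 with N^3 v_3 = 0 but N^2 v_3 ≠ 0; then v_{j-1} := N · v_j for j = 3, …, 2.

Pick v_3 = (1, 0, 0)ᵀ.
Then v_2 = N · v_3 = (4, 3, 1)ᵀ.
Then v_1 = N · v_2 = (4, 2, -2)ᵀ.

Sanity check: (A − (6)·I) v_1 = (0, 0, 0)ᵀ = 0. ✓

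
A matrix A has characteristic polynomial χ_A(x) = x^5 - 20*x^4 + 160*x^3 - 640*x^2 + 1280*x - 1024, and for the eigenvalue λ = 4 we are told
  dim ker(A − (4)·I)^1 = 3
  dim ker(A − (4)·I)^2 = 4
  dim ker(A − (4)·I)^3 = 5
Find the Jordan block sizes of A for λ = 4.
Block sizes for λ = 4: [3, 1, 1]

From the dimensions of kernels of powers, the number of Jordan blocks of size at least j is d_j − d_{j−1} where d_j = dim ker(N^j) (with d_0 = 0). Computing the differences gives [3, 1, 1].
The number of blocks of size exactly k is (#blocks of size ≥ k) − (#blocks of size ≥ k + 1), so the partition is: 2 block(s) of size 1, 1 block(s) of size 3.
In nonincreasing order the block sizes are [3, 1, 1].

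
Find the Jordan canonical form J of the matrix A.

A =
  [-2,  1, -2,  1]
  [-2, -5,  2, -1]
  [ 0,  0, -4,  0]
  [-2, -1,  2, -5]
J_2(-4) ⊕ J_1(-4) ⊕ J_1(-4)

The characteristic polynomial is
  det(x·I − A) = x^4 + 16*x^3 + 96*x^2 + 256*x + 256 = (x + 4)^4

Eigenvalues and multiplicities (the geometric multiplicity of λ is n − rank(A − λI), which equals the number of Jordan blocks for λ):
  λ = -4: algebraic multiplicity = 4, geometric multiplicity = 3

Determining the block sizes for each eigenvalue:
  λ = -4: 3 blocks summing to 4 forces exactly one block of size 2 and the rest size 1 → block sizes [2, 1, 1]

Assembling the blocks gives a Jordan form
J =
  [-4,  1,  0,  0]
  [ 0, -4,  0,  0]
  [ 0,  0, -4,  0]
  [ 0,  0,  0, -4]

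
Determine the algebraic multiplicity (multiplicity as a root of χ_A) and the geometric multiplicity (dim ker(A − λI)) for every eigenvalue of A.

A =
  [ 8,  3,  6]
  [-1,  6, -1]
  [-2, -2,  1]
λ = 5: alg = 3, geom = 1

Step 1 — factor the characteristic polynomial to read off the algebraic multiplicities:
  χ_A(x) = (x - 5)^3

Step 2 — compute geometric multiplicities via the rank-nullity identity g(λ) = n − rank(A − λI):
  rank(A − (5)·I) = 2, so dim ker(A − (5)·I) = n − 2 = 1

Summary:
  λ = 5: algebraic multiplicity = 3, geometric multiplicity = 1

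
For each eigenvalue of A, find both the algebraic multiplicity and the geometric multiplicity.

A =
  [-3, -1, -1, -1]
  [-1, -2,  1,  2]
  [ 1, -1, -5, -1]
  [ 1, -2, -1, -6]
λ = -4: alg = 4, geom = 2

Step 1 — factor the characteristic polynomial to read off the algebraic multiplicities:
  χ_A(x) = (x + 4)^4

Step 2 — compute geometric multiplicities via the rank-nullity identity g(λ) = n − rank(A − λI):
  rank(A − (-4)·I) = 2, so dim ker(A − (-4)·I) = n − 2 = 2

Summary:
  λ = -4: algebraic multiplicity = 4, geometric multiplicity = 2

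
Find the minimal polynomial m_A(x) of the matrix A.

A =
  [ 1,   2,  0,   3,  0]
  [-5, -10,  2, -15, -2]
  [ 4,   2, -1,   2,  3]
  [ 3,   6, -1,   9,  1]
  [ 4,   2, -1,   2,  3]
x^4 - 2*x^3

The characteristic polynomial is χ_A(x) = x^4*(x - 2), so the eigenvalues are known. The minimal polynomial is
  m_A(x) = Π_λ (x − λ)^{k_λ}
where k_λ is the size of the *largest* Jordan block for λ (equivalently, the smallest k with (A − λI)^k v = 0 for every generalised eigenvector v of λ).

  λ = 0: largest Jordan block has size 3, contributing (x − 0)^3
  λ = 2: largest Jordan block has size 1, contributing (x − 2)

So m_A(x) = x^3*(x - 2) = x^4 - 2*x^3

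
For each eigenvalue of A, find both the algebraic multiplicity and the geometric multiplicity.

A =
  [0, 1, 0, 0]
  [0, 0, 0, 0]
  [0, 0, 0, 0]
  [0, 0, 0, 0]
λ = 0: alg = 4, geom = 3

Step 1 — factor the characteristic polynomial to read off the algebraic multiplicities:
  χ_A(x) = x^4

Step 2 — compute geometric multiplicities via the rank-nullity identity g(λ) = n − rank(A − λI):
  rank(A − (0)·I) = 1, so dim ker(A − (0)·I) = n − 1 = 3

Summary:
  λ = 0: algebraic multiplicity = 4, geometric multiplicity = 3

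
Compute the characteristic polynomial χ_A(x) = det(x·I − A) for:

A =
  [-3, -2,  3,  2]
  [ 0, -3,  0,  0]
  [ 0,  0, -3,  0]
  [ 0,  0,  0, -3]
x^4 + 12*x^3 + 54*x^2 + 108*x + 81

Expanding det(x·I − A) (e.g. by cofactor expansion or by noting that A is similar to its Jordan form J, which has the same characteristic polynomial as A) gives
  χ_A(x) = x^4 + 12*x^3 + 54*x^2 + 108*x + 81
which factors as (x + 3)^4. The eigenvalues (with algebraic multiplicities) are λ = -3 with multiplicity 4.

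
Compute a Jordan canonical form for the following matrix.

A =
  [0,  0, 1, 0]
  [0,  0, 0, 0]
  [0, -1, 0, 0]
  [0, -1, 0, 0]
J_3(0) ⊕ J_1(0)

The characteristic polynomial is
  det(x·I − A) = x^4

Eigenvalues and multiplicities (the geometric multiplicity of λ is n − rank(A − λI), which equals the number of Jordan blocks for λ):
  λ = 0: algebraic multiplicity = 4, geometric multiplicity = 2

Determining the block sizes for each eigenvalue:
  λ = 0: with am = 4 and gm = 2, the partition is not yet determined (e.g. several partitions of 4 into 2 parts exist). Let N = A − (0)·I. Computing rank(N^1) = 2, rank(N^2) = 1, rank(N^3) = 0; the number of blocks of size ≥ j is rank(N^{j−1}) − rank(N^j), giving [2, 1, 1]. So we have 1 block(s) of size 3, 1 block(s) of size 1 → block sizes [3, 1]

Assembling the blocks gives a Jordan form
J =
  [0, 1, 0, 0]
  [0, 0, 1, 0]
  [0, 0, 0, 0]
  [0, 0, 0, 0]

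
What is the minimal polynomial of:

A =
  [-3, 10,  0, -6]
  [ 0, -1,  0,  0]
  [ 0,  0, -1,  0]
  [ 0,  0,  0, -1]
x^2 + 4*x + 3

The characteristic polynomial is χ_A(x) = (x + 1)^3*(x + 3), so the eigenvalues are known. The minimal polynomial is
  m_A(x) = Π_λ (x − λ)^{k_λ}
where k_λ is the size of the *largest* Jordan block for λ (equivalently, the smallest k with (A − λI)^k v = 0 for every generalised eigenvector v of λ).

  λ = -3: largest Jordan block has size 1, contributing (x + 3)
  λ = -1: largest Jordan block has size 1, contributing (x + 1)

So m_A(x) = (x + 1)*(x + 3) = x^2 + 4*x + 3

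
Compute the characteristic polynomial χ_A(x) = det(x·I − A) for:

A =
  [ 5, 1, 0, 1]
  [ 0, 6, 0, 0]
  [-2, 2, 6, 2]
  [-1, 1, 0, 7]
x^4 - 24*x^3 + 216*x^2 - 864*x + 1296

Expanding det(x·I − A) (e.g. by cofactor expansion or by noting that A is similar to its Jordan form J, which has the same characteristic polynomial as A) gives
  χ_A(x) = x^4 - 24*x^3 + 216*x^2 - 864*x + 1296
which factors as (x - 6)^4. The eigenvalues (with algebraic multiplicities) are λ = 6 with multiplicity 4.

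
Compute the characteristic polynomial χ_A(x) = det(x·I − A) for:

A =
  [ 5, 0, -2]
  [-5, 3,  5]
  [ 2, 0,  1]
x^3 - 9*x^2 + 27*x - 27

Expanding det(x·I − A) (e.g. by cofactor expansion or by noting that A is similar to its Jordan form J, which has the same characteristic polynomial as A) gives
  χ_A(x) = x^3 - 9*x^2 + 27*x - 27
which factors as (x - 3)^3. The eigenvalues (with algebraic multiplicities) are λ = 3 with multiplicity 3.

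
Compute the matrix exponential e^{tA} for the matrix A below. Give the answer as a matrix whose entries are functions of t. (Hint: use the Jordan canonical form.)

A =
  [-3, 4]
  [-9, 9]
e^{tA} =
  [-6*t*exp(3*t) + exp(3*t), 4*t*exp(3*t)]
  [-9*t*exp(3*t), 6*t*exp(3*t) + exp(3*t)]

Strategy: write A = P · J · P⁻¹ where J is a Jordan canonical form, so e^{tA} = P · e^{tJ} · P⁻¹, and e^{tJ} can be computed block-by-block.

A has Jordan form
J =
  [3, 1]
  [0, 3]
(up to reordering of blocks).

Per-block formulas:
  For a 2×2 Jordan block J_2(3): exp(t · J_2(3)) = e^(3t)·(I + t·N), where N is the 2×2 nilpotent shift.

After assembling e^{tJ} and conjugating by P, we get:

e^{tA} =
  [-6*t*exp(3*t) + exp(3*t), 4*t*exp(3*t)]
  [-9*t*exp(3*t), 6*t*exp(3*t) + exp(3*t)]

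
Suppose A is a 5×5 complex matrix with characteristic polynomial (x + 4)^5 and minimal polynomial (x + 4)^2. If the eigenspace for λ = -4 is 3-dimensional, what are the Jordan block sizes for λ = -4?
Block sizes for λ = -4: [2, 2, 1]

Step 1 — from the characteristic polynomial, algebraic multiplicity of λ = -4 is 5. From dim ker(A − (-4)·I) = 3, there are exactly 3 Jordan blocks for λ = -4.
Step 2 — from the minimal polynomial, the factor (x + 4)^2 tells us the largest block for λ = -4 has size 2.
Step 3 — with total size 5, 3 blocks, and largest block 2, the block sizes (in nonincreasing order) are [2, 2, 1].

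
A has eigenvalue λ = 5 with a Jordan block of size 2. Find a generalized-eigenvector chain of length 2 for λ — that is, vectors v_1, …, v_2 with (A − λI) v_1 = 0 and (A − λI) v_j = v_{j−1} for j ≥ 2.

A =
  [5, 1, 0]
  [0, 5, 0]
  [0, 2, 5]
A Jordan chain for λ = 5 of length 2:
v_1 = (1, 0, 2)ᵀ
v_2 = (0, 1, 0)ᵀ

Let N = A − (5)·I. We want v_2 with N^2 v_2 = 0 but N^1 v_2 ≠ 0; then v_{j-1} := N · v_j for j = 2, …, 2.

Pick v_2 = (0, 1, 0)ᵀ.
Then v_1 = N · v_2 = (1, 0, 2)ᵀ.

Sanity check: (A − (5)·I) v_1 = (0, 0, 0)ᵀ = 0. ✓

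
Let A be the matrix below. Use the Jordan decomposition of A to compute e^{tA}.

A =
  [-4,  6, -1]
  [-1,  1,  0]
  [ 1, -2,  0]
e^{tA} =
  [t^2*exp(-t) - 3*t*exp(-t) + exp(-t), -2*t^2*exp(-t) + 6*t*exp(-t), t^2*exp(-t) - t*exp(-t)]
  [t^2*exp(-t)/2 - t*exp(-t), -t^2*exp(-t) + 2*t*exp(-t) + exp(-t), t^2*exp(-t)/2]
  [t*exp(-t), -2*t*exp(-t), t*exp(-t) + exp(-t)]

Strategy: write A = P · J · P⁻¹ where J is a Jordan canonical form, so e^{tA} = P · e^{tJ} · P⁻¹, and e^{tJ} can be computed block-by-block.

A has Jordan form
J =
  [-1,  1,  0]
  [ 0, -1,  1]
  [ 0,  0, -1]
(up to reordering of blocks).

Per-block formulas:
  For a 3×3 Jordan block J_3(-1): exp(t · J_3(-1)) = e^(-1t)·(I + t·N + (t^2/2)·N^2), where N is the 3×3 nilpotent shift.

After assembling e^{tJ} and conjugating by P, we get:

e^{tA} =
  [t^2*exp(-t) - 3*t*exp(-t) + exp(-t), -2*t^2*exp(-t) + 6*t*exp(-t), t^2*exp(-t) - t*exp(-t)]
  [t^2*exp(-t)/2 - t*exp(-t), -t^2*exp(-t) + 2*t*exp(-t) + exp(-t), t^2*exp(-t)/2]
  [t*exp(-t), -2*t*exp(-t), t*exp(-t) + exp(-t)]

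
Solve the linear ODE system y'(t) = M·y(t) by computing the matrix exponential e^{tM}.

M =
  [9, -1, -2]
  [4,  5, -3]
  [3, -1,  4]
e^{tM} =
  [-t^2*exp(6*t)/2 + 3*t*exp(6*t) + exp(6*t), -t*exp(6*t), t^2*exp(6*t)/2 - 2*t*exp(6*t)]
  [-t^2*exp(6*t)/2 + 4*t*exp(6*t), -t*exp(6*t) + exp(6*t), t^2*exp(6*t)/2 - 3*t*exp(6*t)]
  [-t^2*exp(6*t)/2 + 3*t*exp(6*t), -t*exp(6*t), t^2*exp(6*t)/2 - 2*t*exp(6*t) + exp(6*t)]

Strategy: write M = P · J · P⁻¹ where J is a Jordan canonical form, so e^{tM} = P · e^{tJ} · P⁻¹, and e^{tJ} can be computed block-by-block.

M has Jordan form
J =
  [6, 1, 0]
  [0, 6, 1]
  [0, 0, 6]
(up to reordering of blocks).

Per-block formulas:
  For a 3×3 Jordan block J_3(6): exp(t · J_3(6)) = e^(6t)·(I + t·N + (t^2/2)·N^2), where N is the 3×3 nilpotent shift.

After assembling e^{tJ} and conjugating by P, we get:

e^{tM} =
  [-t^2*exp(6*t)/2 + 3*t*exp(6*t) + exp(6*t), -t*exp(6*t), t^2*exp(6*t)/2 - 2*t*exp(6*t)]
  [-t^2*exp(6*t)/2 + 4*t*exp(6*t), -t*exp(6*t) + exp(6*t), t^2*exp(6*t)/2 - 3*t*exp(6*t)]
  [-t^2*exp(6*t)/2 + 3*t*exp(6*t), -t*exp(6*t), t^2*exp(6*t)/2 - 2*t*exp(6*t) + exp(6*t)]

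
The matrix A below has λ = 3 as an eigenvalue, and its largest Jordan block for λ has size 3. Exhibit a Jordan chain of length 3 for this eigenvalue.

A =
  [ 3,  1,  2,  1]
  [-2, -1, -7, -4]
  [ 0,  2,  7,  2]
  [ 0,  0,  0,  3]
A Jordan chain for λ = 3 of length 3:
v_1 = (-2, 8, -4, 0)ᵀ
v_2 = (0, -2, 0, 0)ᵀ
v_3 = (1, 0, 0, 0)ᵀ

Let N = A − (3)·I. We want v_3 with N^3 v_3 = 0 but N^2 v_3 ≠ 0; then v_{j-1} := N · v_j for j = 3, …, 2.

Pick v_3 = (1, 0, 0, 0)ᵀ.
Then v_2 = N · v_3 = (0, -2, 0, 0)ᵀ.
Then v_1 = N · v_2 = (-2, 8, -4, 0)ᵀ.

Sanity check: (A − (3)·I) v_1 = (0, 0, 0, 0)ᵀ = 0. ✓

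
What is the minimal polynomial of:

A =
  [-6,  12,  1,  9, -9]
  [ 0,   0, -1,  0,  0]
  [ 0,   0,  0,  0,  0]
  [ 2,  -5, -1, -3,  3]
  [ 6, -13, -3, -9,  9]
x^3

The characteristic polynomial is χ_A(x) = x^5, so the eigenvalues are known. The minimal polynomial is
  m_A(x) = Π_λ (x − λ)^{k_λ}
where k_λ is the size of the *largest* Jordan block for λ (equivalently, the smallest k with (A − λI)^k v = 0 for every generalised eigenvector v of λ).

  λ = 0: largest Jordan block has size 3, contributing (x − 0)^3

So m_A(x) = x^3 = x^3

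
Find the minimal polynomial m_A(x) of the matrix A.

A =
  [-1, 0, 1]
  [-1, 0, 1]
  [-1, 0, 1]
x^2

The characteristic polynomial is χ_A(x) = x^3, so the eigenvalues are known. The minimal polynomial is
  m_A(x) = Π_λ (x − λ)^{k_λ}
where k_λ is the size of the *largest* Jordan block for λ (equivalently, the smallest k with (A − λI)^k v = 0 for every generalised eigenvector v of λ).

  λ = 0: largest Jordan block has size 2, contributing (x − 0)^2

So m_A(x) = x^2 = x^2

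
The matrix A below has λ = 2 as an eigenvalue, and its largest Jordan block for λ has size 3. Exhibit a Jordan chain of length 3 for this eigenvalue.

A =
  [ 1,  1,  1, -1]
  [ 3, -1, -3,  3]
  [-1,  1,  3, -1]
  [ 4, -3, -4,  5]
A Jordan chain for λ = 2 of length 3:
v_1 = (-1, 3, -1, 3)ᵀ
v_2 = (-1, 3, -1, 4)ᵀ
v_3 = (1, 0, 0, 0)ᵀ

Let N = A − (2)·I. We want v_3 with N^3 v_3 = 0 but N^2 v_3 ≠ 0; then v_{j-1} := N · v_j for j = 3, …, 2.

Pick v_3 = (1, 0, 0, 0)ᵀ.
Then v_2 = N · v_3 = (-1, 3, -1, 4)ᵀ.
Then v_1 = N · v_2 = (-1, 3, -1, 3)ᵀ.

Sanity check: (A − (2)·I) v_1 = (0, 0, 0, 0)ᵀ = 0. ✓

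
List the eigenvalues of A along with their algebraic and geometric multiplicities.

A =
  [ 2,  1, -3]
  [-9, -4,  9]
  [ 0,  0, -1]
λ = -1: alg = 3, geom = 2

Step 1 — factor the characteristic polynomial to read off the algebraic multiplicities:
  χ_A(x) = (x + 1)^3

Step 2 — compute geometric multiplicities via the rank-nullity identity g(λ) = n − rank(A − λI):
  rank(A − (-1)·I) = 1, so dim ker(A − (-1)·I) = n − 1 = 2

Summary:
  λ = -1: algebraic multiplicity = 3, geometric multiplicity = 2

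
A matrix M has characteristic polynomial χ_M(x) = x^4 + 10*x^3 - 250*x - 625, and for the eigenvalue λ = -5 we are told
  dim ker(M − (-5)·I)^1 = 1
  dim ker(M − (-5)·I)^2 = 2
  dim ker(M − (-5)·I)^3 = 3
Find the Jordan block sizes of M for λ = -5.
Block sizes for λ = -5: [3]

From the dimensions of kernels of powers, the number of Jordan blocks of size at least j is d_j − d_{j−1} where d_j = dim ker(N^j) (with d_0 = 0). Computing the differences gives [1, 1, 1].
The number of blocks of size exactly k is (#blocks of size ≥ k) − (#blocks of size ≥ k + 1), so the partition is: 1 block(s) of size 3.
In nonincreasing order the block sizes are [3].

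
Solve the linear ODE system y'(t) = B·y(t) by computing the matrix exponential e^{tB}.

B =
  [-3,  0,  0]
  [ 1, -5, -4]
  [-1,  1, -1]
e^{tB} =
  [exp(-3*t), 0, 0]
  [t^2*exp(-3*t) + t*exp(-3*t), -2*t*exp(-3*t) + exp(-3*t), -4*t*exp(-3*t)]
  [-t^2*exp(-3*t)/2 - t*exp(-3*t), t*exp(-3*t), 2*t*exp(-3*t) + exp(-3*t)]

Strategy: write B = P · J · P⁻¹ where J is a Jordan canonical form, so e^{tB} = P · e^{tJ} · P⁻¹, and e^{tJ} can be computed block-by-block.

B has Jordan form
J =
  [-3,  1,  0]
  [ 0, -3,  1]
  [ 0,  0, -3]
(up to reordering of blocks).

Per-block formulas:
  For a 3×3 Jordan block J_3(-3): exp(t · J_3(-3)) = e^(-3t)·(I + t·N + (t^2/2)·N^2), where N is the 3×3 nilpotent shift.

After assembling e^{tJ} and conjugating by P, we get:

e^{tB} =
  [exp(-3*t), 0, 0]
  [t^2*exp(-3*t) + t*exp(-3*t), -2*t*exp(-3*t) + exp(-3*t), -4*t*exp(-3*t)]
  [-t^2*exp(-3*t)/2 - t*exp(-3*t), t*exp(-3*t), 2*t*exp(-3*t) + exp(-3*t)]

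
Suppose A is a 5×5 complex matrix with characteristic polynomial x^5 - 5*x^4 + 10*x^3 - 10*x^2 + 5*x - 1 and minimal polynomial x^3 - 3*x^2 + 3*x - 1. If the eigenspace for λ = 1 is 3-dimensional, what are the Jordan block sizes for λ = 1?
Block sizes for λ = 1: [3, 1, 1]

Step 1 — from the characteristic polynomial, algebraic multiplicity of λ = 1 is 5. From dim ker(A − (1)·I) = 3, there are exactly 3 Jordan blocks for λ = 1.
Step 2 — from the minimal polynomial, the factor (x − 1)^3 tells us the largest block for λ = 1 has size 3.
Step 3 — with total size 5, 3 blocks, and largest block 3, the block sizes (in nonincreasing order) are [3, 1, 1].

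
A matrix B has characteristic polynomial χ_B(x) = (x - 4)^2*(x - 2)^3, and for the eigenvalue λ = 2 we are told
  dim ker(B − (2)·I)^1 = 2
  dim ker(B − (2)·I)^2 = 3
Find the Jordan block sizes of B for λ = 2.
Block sizes for λ = 2: [2, 1]

From the dimensions of kernels of powers, the number of Jordan blocks of size at least j is d_j − d_{j−1} where d_j = dim ker(N^j) (with d_0 = 0). Computing the differences gives [2, 1].
The number of blocks of size exactly k is (#blocks of size ≥ k) − (#blocks of size ≥ k + 1), so the partition is: 1 block(s) of size 1, 1 block(s) of size 2.
In nonincreasing order the block sizes are [2, 1].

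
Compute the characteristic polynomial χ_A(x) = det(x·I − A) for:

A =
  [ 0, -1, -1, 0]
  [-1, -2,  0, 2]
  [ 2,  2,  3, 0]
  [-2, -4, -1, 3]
x^4 - 4*x^3 + 6*x^2 - 4*x + 1

Expanding det(x·I − A) (e.g. by cofactor expansion or by noting that A is similar to its Jordan form J, which has the same characteristic polynomial as A) gives
  χ_A(x) = x^4 - 4*x^3 + 6*x^2 - 4*x + 1
which factors as (x - 1)^4. The eigenvalues (with algebraic multiplicities) are λ = 1 with multiplicity 4.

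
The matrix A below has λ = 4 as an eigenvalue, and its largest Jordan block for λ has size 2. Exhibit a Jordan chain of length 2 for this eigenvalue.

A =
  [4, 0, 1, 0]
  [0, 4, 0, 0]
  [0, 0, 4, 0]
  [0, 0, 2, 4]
A Jordan chain for λ = 4 of length 2:
v_1 = (1, 0, 0, 2)ᵀ
v_2 = (0, 0, 1, 0)ᵀ

Let N = A − (4)·I. We want v_2 with N^2 v_2 = 0 but N^1 v_2 ≠ 0; then v_{j-1} := N · v_j for j = 2, …, 2.

Pick v_2 = (0, 0, 1, 0)ᵀ.
Then v_1 = N · v_2 = (1, 0, 0, 2)ᵀ.

Sanity check: (A − (4)·I) v_1 = (0, 0, 0, 0)ᵀ = 0. ✓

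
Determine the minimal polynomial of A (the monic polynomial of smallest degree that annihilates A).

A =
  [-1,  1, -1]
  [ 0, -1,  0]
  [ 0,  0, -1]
x^2 + 2*x + 1

The characteristic polynomial is χ_A(x) = (x + 1)^3, so the eigenvalues are known. The minimal polynomial is
  m_A(x) = Π_λ (x − λ)^{k_λ}
where k_λ is the size of the *largest* Jordan block for λ (equivalently, the smallest k with (A − λI)^k v = 0 for every generalised eigenvector v of λ).

  λ = -1: largest Jordan block has size 2, contributing (x + 1)^2

So m_A(x) = (x + 1)^2 = x^2 + 2*x + 1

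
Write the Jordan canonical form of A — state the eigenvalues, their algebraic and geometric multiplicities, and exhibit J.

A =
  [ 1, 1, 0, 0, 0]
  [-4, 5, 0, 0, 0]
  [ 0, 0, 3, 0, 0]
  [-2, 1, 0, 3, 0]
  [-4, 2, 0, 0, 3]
J_2(3) ⊕ J_1(3) ⊕ J_1(3) ⊕ J_1(3)

The characteristic polynomial is
  det(x·I − A) = x^5 - 15*x^4 + 90*x^3 - 270*x^2 + 405*x - 243 = (x - 3)^5

Eigenvalues and multiplicities (the geometric multiplicity of λ is n − rank(A − λI), which equals the number of Jordan blocks for λ):
  λ = 3: algebraic multiplicity = 5, geometric multiplicity = 4

Determining the block sizes for each eigenvalue:
  λ = 3: 4 blocks summing to 5 forces exactly one block of size 2 and the rest size 1 → block sizes [2, 1, 1, 1]

Assembling the blocks gives a Jordan form
J =
  [3, 1, 0, 0, 0]
  [0, 3, 0, 0, 0]
  [0, 0, 3, 0, 0]
  [0, 0, 0, 3, 0]
  [0, 0, 0, 0, 3]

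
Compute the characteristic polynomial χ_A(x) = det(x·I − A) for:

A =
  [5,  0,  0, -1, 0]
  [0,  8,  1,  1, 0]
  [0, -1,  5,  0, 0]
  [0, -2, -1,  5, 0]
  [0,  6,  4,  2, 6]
x^5 - 29*x^4 + 336*x^3 - 1944*x^2 + 5616*x - 6480

Expanding det(x·I − A) (e.g. by cofactor expansion or by noting that A is similar to its Jordan form J, which has the same characteristic polynomial as A) gives
  χ_A(x) = x^5 - 29*x^4 + 336*x^3 - 1944*x^2 + 5616*x - 6480
which factors as (x - 6)^4*(x - 5). The eigenvalues (with algebraic multiplicities) are λ = 5 with multiplicity 1, λ = 6 with multiplicity 4.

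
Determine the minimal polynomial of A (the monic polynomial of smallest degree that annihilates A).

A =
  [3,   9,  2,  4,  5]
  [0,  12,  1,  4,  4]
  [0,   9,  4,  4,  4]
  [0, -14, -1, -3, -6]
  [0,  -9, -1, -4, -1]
x^3 - 9*x^2 + 27*x - 27

The characteristic polynomial is χ_A(x) = (x - 3)^5, so the eigenvalues are known. The minimal polynomial is
  m_A(x) = Π_λ (x − λ)^{k_λ}
where k_λ is the size of the *largest* Jordan block for λ (equivalently, the smallest k with (A − λI)^k v = 0 for every generalised eigenvector v of λ).

  λ = 3: largest Jordan block has size 3, contributing (x − 3)^3

So m_A(x) = (x - 3)^3 = x^3 - 9*x^2 + 27*x - 27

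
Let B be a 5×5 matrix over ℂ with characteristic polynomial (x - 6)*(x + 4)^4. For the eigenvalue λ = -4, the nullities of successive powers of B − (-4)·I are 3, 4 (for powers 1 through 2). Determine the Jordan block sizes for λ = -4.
Block sizes for λ = -4: [2, 1, 1]

From the dimensions of kernels of powers, the number of Jordan blocks of size at least j is d_j − d_{j−1} where d_j = dim ker(N^j) (with d_0 = 0). Computing the differences gives [3, 1].
The number of blocks of size exactly k is (#blocks of size ≥ k) − (#blocks of size ≥ k + 1), so the partition is: 2 block(s) of size 1, 1 block(s) of size 2.
In nonincreasing order the block sizes are [2, 1, 1].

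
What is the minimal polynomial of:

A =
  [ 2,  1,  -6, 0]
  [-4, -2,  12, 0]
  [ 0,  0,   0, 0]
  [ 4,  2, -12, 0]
x^2

The characteristic polynomial is χ_A(x) = x^4, so the eigenvalues are known. The minimal polynomial is
  m_A(x) = Π_λ (x − λ)^{k_λ}
where k_λ is the size of the *largest* Jordan block for λ (equivalently, the smallest k with (A − λI)^k v = 0 for every generalised eigenvector v of λ).

  λ = 0: largest Jordan block has size 2, contributing (x − 0)^2

So m_A(x) = x^2 = x^2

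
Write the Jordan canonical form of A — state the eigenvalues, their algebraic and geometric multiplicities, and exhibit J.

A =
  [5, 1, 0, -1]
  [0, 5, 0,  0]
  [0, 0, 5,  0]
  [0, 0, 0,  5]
J_2(5) ⊕ J_1(5) ⊕ J_1(5)

The characteristic polynomial is
  det(x·I − A) = x^4 - 20*x^3 + 150*x^2 - 500*x + 625 = (x - 5)^4

Eigenvalues and multiplicities (the geometric multiplicity of λ is n − rank(A − λI), which equals the number of Jordan blocks for λ):
  λ = 5: algebraic multiplicity = 4, geometric multiplicity = 3

Determining the block sizes for each eigenvalue:
  λ = 5: 3 blocks summing to 4 forces exactly one block of size 2 and the rest size 1 → block sizes [2, 1, 1]

Assembling the blocks gives a Jordan form
J =
  [5, 1, 0, 0]
  [0, 5, 0, 0]
  [0, 0, 5, 0]
  [0, 0, 0, 5]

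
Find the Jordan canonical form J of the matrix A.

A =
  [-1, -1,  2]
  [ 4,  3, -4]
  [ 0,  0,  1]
J_2(1) ⊕ J_1(1)

The characteristic polynomial is
  det(x·I − A) = x^3 - 3*x^2 + 3*x - 1 = (x - 1)^3

Eigenvalues and multiplicities (the geometric multiplicity of λ is n − rank(A − λI), which equals the number of Jordan blocks for λ):
  λ = 1: algebraic multiplicity = 3, geometric multiplicity = 2

Determining the block sizes for each eigenvalue:
  λ = 1: 2 blocks summing to 3 forces exactly one block of size 2 and the rest size 1 → block sizes [2, 1]

Assembling the blocks gives a Jordan form
J =
  [1, 1, 0]
  [0, 1, 0]
  [0, 0, 1]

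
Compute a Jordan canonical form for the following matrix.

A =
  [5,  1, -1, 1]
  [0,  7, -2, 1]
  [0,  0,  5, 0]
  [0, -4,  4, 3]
J_3(5) ⊕ J_1(5)

The characteristic polynomial is
  det(x·I − A) = x^4 - 20*x^3 + 150*x^2 - 500*x + 625 = (x - 5)^4

Eigenvalues and multiplicities (the geometric multiplicity of λ is n − rank(A − λI), which equals the number of Jordan blocks for λ):
  λ = 5: algebraic multiplicity = 4, geometric multiplicity = 2

Determining the block sizes for each eigenvalue:
  λ = 5: with am = 4 and gm = 2, the partition is not yet determined (e.g. several partitions of 4 into 2 parts exist). Let N = A − (5)·I. Computing rank(N^1) = 2, rank(N^2) = 1, rank(N^3) = 0; the number of blocks of size ≥ j is rank(N^{j−1}) − rank(N^j), giving [2, 1, 1]. So we have 1 block(s) of size 3, 1 block(s) of size 1 → block sizes [3, 1]

Assembling the blocks gives a Jordan form
J =
  [5, 1, 0, 0]
  [0, 5, 1, 0]
  [0, 0, 5, 0]
  [0, 0, 0, 5]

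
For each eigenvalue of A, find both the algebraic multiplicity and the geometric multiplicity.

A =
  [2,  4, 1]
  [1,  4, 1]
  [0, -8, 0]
λ = 2: alg = 3, geom = 1

Step 1 — factor the characteristic polynomial to read off the algebraic multiplicities:
  χ_A(x) = (x - 2)^3

Step 2 — compute geometric multiplicities via the rank-nullity identity g(λ) = n − rank(A − λI):
  rank(A − (2)·I) = 2, so dim ker(A − (2)·I) = n − 2 = 1

Summary:
  λ = 2: algebraic multiplicity = 3, geometric multiplicity = 1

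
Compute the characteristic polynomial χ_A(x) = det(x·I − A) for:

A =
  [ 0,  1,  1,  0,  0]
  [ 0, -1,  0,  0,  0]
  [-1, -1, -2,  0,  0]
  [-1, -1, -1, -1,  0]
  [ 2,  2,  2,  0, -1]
x^5 + 5*x^4 + 10*x^3 + 10*x^2 + 5*x + 1

Expanding det(x·I − A) (e.g. by cofactor expansion or by noting that A is similar to its Jordan form J, which has the same characteristic polynomial as A) gives
  χ_A(x) = x^5 + 5*x^4 + 10*x^3 + 10*x^2 + 5*x + 1
which factors as (x + 1)^5. The eigenvalues (with algebraic multiplicities) are λ = -1 with multiplicity 5.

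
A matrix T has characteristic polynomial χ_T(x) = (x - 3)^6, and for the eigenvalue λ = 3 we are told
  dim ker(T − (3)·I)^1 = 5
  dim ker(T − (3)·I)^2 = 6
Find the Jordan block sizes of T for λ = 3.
Block sizes for λ = 3: [2, 1, 1, 1, 1]

From the dimensions of kernels of powers, the number of Jordan blocks of size at least j is d_j − d_{j−1} where d_j = dim ker(N^j) (with d_0 = 0). Computing the differences gives [5, 1].
The number of blocks of size exactly k is (#blocks of size ≥ k) − (#blocks of size ≥ k + 1), so the partition is: 4 block(s) of size 1, 1 block(s) of size 2.
In nonincreasing order the block sizes are [2, 1, 1, 1, 1].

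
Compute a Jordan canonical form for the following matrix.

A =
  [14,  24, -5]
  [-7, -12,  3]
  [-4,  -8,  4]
J_3(2)

The characteristic polynomial is
  det(x·I − A) = x^3 - 6*x^2 + 12*x - 8 = (x - 2)^3

Eigenvalues and multiplicities (the geometric multiplicity of λ is n − rank(A − λI), which equals the number of Jordan blocks for λ):
  λ = 2: algebraic multiplicity = 3, geometric multiplicity = 1

Determining the block sizes for each eigenvalue:
  λ = 2: one block (gm = 1), so the single block has size am = 3 → block sizes [3]

Assembling the blocks gives a Jordan form
J =
  [2, 1, 0]
  [0, 2, 1]
  [0, 0, 2]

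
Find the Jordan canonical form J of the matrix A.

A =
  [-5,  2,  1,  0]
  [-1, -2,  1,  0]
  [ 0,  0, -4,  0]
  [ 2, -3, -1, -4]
J_2(-4) ⊕ J_1(-4) ⊕ J_1(-3)

The characteristic polynomial is
  det(x·I − A) = x^4 + 15*x^3 + 84*x^2 + 208*x + 192 = (x + 3)*(x + 4)^3

Eigenvalues and multiplicities (the geometric multiplicity of λ is n − rank(A − λI), which equals the number of Jordan blocks for λ):
  λ = -4: algebraic multiplicity = 3, geometric multiplicity = 2
  λ = -3: algebraic multiplicity = 1, geometric multiplicity = 1

Determining the block sizes for each eigenvalue:
  λ = -4: 2 blocks summing to 3 forces exactly one block of size 2 and the rest size 1 → block sizes [2, 1]
  λ = -3: one block (gm = 1), so the single block has size am = 1 → block sizes [1]

Assembling the blocks gives a Jordan form
J =
  [-4,  1,  0,  0]
  [ 0, -4,  0,  0]
  [ 0,  0, -4,  0]
  [ 0,  0,  0, -3]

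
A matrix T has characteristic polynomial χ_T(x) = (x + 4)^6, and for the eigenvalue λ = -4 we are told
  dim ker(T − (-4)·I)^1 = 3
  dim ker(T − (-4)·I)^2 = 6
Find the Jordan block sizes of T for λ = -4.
Block sizes for λ = -4: [2, 2, 2]

From the dimensions of kernels of powers, the number of Jordan blocks of size at least j is d_j − d_{j−1} where d_j = dim ker(N^j) (with d_0 = 0). Computing the differences gives [3, 3].
The number of blocks of size exactly k is (#blocks of size ≥ k) − (#blocks of size ≥ k + 1), so the partition is: 3 block(s) of size 2.
In nonincreasing order the block sizes are [2, 2, 2].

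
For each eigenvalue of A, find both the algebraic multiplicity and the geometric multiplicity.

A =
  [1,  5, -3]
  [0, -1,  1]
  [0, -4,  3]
λ = 1: alg = 3, geom = 1

Step 1 — factor the characteristic polynomial to read off the algebraic multiplicities:
  χ_A(x) = (x - 1)^3

Step 2 — compute geometric multiplicities via the rank-nullity identity g(λ) = n − rank(A − λI):
  rank(A − (1)·I) = 2, so dim ker(A − (1)·I) = n − 2 = 1

Summary:
  λ = 1: algebraic multiplicity = 3, geometric multiplicity = 1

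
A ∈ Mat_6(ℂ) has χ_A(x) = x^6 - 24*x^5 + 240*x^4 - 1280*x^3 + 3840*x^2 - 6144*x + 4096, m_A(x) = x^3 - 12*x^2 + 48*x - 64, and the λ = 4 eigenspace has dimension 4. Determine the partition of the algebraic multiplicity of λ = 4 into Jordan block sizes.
Block sizes for λ = 4: [3, 1, 1, 1]

Step 1 — from the characteristic polynomial, algebraic multiplicity of λ = 4 is 6. From dim ker(A − (4)·I) = 4, there are exactly 4 Jordan blocks for λ = 4.
Step 2 — from the minimal polynomial, the factor (x − 4)^3 tells us the largest block for λ = 4 has size 3.
Step 3 — with total size 6, 4 blocks, and largest block 3, the block sizes (in nonincreasing order) are [3, 1, 1, 1].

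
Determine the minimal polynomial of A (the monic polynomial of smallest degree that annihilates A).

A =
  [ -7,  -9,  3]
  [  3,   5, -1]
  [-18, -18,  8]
x^2 - 4*x + 4

The characteristic polynomial is χ_A(x) = (x - 2)^3, so the eigenvalues are known. The minimal polynomial is
  m_A(x) = Π_λ (x − λ)^{k_λ}
where k_λ is the size of the *largest* Jordan block for λ (equivalently, the smallest k with (A − λI)^k v = 0 for every generalised eigenvector v of λ).

  λ = 2: largest Jordan block has size 2, contributing (x − 2)^2

So m_A(x) = (x - 2)^2 = x^2 - 4*x + 4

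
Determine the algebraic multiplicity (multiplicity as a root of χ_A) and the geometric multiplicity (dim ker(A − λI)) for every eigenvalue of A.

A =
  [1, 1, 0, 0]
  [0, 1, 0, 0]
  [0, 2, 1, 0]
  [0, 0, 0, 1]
λ = 1: alg = 4, geom = 3

Step 1 — factor the characteristic polynomial to read off the algebraic multiplicities:
  χ_A(x) = (x - 1)^4

Step 2 — compute geometric multiplicities via the rank-nullity identity g(λ) = n − rank(A − λI):
  rank(A − (1)·I) = 1, so dim ker(A − (1)·I) = n − 1 = 3

Summary:
  λ = 1: algebraic multiplicity = 4, geometric multiplicity = 3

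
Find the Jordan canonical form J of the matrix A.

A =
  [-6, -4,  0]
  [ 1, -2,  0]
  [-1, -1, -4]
J_3(-4)

The characteristic polynomial is
  det(x·I − A) = x^3 + 12*x^2 + 48*x + 64 = (x + 4)^3

Eigenvalues and multiplicities (the geometric multiplicity of λ is n − rank(A − λI), which equals the number of Jordan blocks for λ):
  λ = -4: algebraic multiplicity = 3, geometric multiplicity = 1

Determining the block sizes for each eigenvalue:
  λ = -4: one block (gm = 1), so the single block has size am = 3 → block sizes [3]

Assembling the blocks gives a Jordan form
J =
  [-4,  1,  0]
  [ 0, -4,  1]
  [ 0,  0, -4]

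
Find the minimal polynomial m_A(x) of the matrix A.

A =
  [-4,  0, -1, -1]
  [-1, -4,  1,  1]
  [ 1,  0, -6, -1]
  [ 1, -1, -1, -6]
x^3 + 15*x^2 + 75*x + 125

The characteristic polynomial is χ_A(x) = (x + 5)^4, so the eigenvalues are known. The minimal polynomial is
  m_A(x) = Π_λ (x − λ)^{k_λ}
where k_λ is the size of the *largest* Jordan block for λ (equivalently, the smallest k with (A − λI)^k v = 0 for every generalised eigenvector v of λ).

  λ = -5: largest Jordan block has size 3, contributing (x + 5)^3

So m_A(x) = (x + 5)^3 = x^3 + 15*x^2 + 75*x + 125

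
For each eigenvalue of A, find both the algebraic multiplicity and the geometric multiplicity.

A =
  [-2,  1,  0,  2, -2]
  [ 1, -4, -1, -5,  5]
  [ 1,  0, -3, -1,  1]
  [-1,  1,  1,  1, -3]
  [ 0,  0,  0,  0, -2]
λ = -2: alg = 5, geom = 3

Step 1 — factor the characteristic polynomial to read off the algebraic multiplicities:
  χ_A(x) = (x + 2)^5

Step 2 — compute geometric multiplicities via the rank-nullity identity g(λ) = n − rank(A − λI):
  rank(A − (-2)·I) = 2, so dim ker(A − (-2)·I) = n − 2 = 3

Summary:
  λ = -2: algebraic multiplicity = 5, geometric multiplicity = 3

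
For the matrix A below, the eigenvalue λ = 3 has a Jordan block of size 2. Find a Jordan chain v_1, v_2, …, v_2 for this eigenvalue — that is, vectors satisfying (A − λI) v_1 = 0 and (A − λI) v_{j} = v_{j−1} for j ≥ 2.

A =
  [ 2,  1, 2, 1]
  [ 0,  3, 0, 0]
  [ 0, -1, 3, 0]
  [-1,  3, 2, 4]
A Jordan chain for λ = 3 of length 2:
v_1 = (-1, 0, 0, -1)ᵀ
v_2 = (1, 0, 0, 0)ᵀ

Let N = A − (3)·I. We want v_2 with N^2 v_2 = 0 but N^1 v_2 ≠ 0; then v_{j-1} := N · v_j for j = 2, …, 2.

Pick v_2 = (1, 0, 0, 0)ᵀ.
Then v_1 = N · v_2 = (-1, 0, 0, -1)ᵀ.

Sanity check: (A − (3)·I) v_1 = (0, 0, 0, 0)ᵀ = 0. ✓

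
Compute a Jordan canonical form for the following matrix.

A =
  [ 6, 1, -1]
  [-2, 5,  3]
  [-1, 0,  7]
J_3(6)

The characteristic polynomial is
  det(x·I − A) = x^3 - 18*x^2 + 108*x - 216 = (x - 6)^3

Eigenvalues and multiplicities (the geometric multiplicity of λ is n − rank(A − λI), which equals the number of Jordan blocks for λ):
  λ = 6: algebraic multiplicity = 3, geometric multiplicity = 1

Determining the block sizes for each eigenvalue:
  λ = 6: one block (gm = 1), so the single block has size am = 3 → block sizes [3]

Assembling the blocks gives a Jordan form
J =
  [6, 1, 0]
  [0, 6, 1]
  [0, 0, 6]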